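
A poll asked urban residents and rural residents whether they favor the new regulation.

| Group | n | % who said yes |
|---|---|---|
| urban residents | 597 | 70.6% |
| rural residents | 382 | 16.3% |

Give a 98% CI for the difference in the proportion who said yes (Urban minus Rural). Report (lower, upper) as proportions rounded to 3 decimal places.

(0.481, 0.605)

Each SE is √(p̂(1−p̂)/n): √(0.7060·0.2940/597) = 0.01865 and √(0.1630·0.8370/382) = 0.01890.
SE(p̂₁ − p̂₂) = √(SE₁² + SE₂²) = √(0.0003478225 + 0.00035721) = 0.02655, since the two samples are independent.
At 98% confidence z* = 2.326; margin = 2.326 × 0.02655 = 0.06176.
The difference is 0.7060 − 0.1630 = 0.5430, so the interval is 0.5430 ± 0.06176 = (0.481, 0.605).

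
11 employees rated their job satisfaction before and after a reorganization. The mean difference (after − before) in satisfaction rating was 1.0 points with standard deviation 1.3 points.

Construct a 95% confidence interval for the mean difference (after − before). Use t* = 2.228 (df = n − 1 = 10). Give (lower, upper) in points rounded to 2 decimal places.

(0.13, 1.87)

This is a matched-pairs design, so SE = s_d/√n = 1.3/√11 = 0.3920.
Margin = 2.228 × 0.3920 = 0.8734; the interval is 1.0 ± 0.8734 = (0.13, 1.87).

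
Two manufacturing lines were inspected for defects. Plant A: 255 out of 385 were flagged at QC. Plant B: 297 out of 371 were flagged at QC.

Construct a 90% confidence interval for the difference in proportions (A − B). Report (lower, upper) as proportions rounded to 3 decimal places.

(-0.191, -0.086)

p̂₁ = 255/385 = 0.6623 and p̂₂ = 297/371 = 0.8005.
SE₁ = √(p̂₁(1−p̂₁)/n₁) = √(0.6623·0.3377/385) = 0.02410; SE₂ = √(0.8005·0.1995/371) = 0.02075.
Independent samples: SE of the difference = √(SE₁² + SE₂²) = √(0.00058081 + 0.0004305625) = 0.03180.
z* for 90% confidence is 1.645, so the margin of error is 1.645 × 0.03180 = 0.05231.
Point estimate p̂₁ − p̂₂ = 0.6623 − 0.8005 = -0.1382.
-0.1382 ± 0.05231 → (-0.191, -0.086).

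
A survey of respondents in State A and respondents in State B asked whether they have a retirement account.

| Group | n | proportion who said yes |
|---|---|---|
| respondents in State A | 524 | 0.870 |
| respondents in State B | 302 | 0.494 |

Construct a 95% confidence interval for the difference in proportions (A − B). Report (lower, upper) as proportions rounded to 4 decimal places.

SE₁ = √(p̂₁(1−p̂₁)/n₁) = √(0.8700·0.1300/524) = 0.01469; SE₂ = √(0.4940·0.5060/302) = 0.02877.
Independent samples: SE of the difference = √(SE₁² + SE₂²) = √(0.0002157961 + 0.0008277129) = 0.03230.
z* for 95% confidence is 1.960, so the margin of error is 1.960 × 0.03230 = 0.06331.
Point estimate p̂₁ − p̂₂ = 0.8700 − 0.4940 = 0.3760.
0.3760 ± 0.06331 → (0.3127, 0.4393).

(0.3127, 0.4393)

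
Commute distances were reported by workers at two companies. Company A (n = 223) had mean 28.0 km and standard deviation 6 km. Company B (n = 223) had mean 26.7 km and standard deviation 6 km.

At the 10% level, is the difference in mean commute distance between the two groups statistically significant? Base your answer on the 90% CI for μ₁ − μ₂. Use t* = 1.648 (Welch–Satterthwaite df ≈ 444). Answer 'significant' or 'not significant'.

Standard errors of each mean: 6/√223 = 0.4018 and 6/√223 = 0.4018.
SE(x̄₁ − x̄₂) = √(0.4018² + 0.4018²) = 0.5682 for independent samples with unequal variances.
With t* = 1.648, the margin is 1.648 × 0.5682 = 0.9364.
x̄₁ − x̄₂ = 28.0 − 26.7 = 1.3000; the interval is 1.3000 ± 0.9364 = (0.3636, 2.2364).
The interval (0.3636, 2.2364) does not contain 0, so the difference is significant.

significant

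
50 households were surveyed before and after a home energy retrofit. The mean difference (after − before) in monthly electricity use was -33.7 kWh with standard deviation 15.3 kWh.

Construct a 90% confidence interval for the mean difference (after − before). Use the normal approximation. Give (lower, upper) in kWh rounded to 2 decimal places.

This is a matched-pairs design, so SE = s_d/√n = 15.3/√50 = 2.1637.
Margin = 1.645 × 2.1637 = 3.5593; the interval is -33.7 ± 3.5593 = (-37.26, -30.14).

(-37.26, -30.14)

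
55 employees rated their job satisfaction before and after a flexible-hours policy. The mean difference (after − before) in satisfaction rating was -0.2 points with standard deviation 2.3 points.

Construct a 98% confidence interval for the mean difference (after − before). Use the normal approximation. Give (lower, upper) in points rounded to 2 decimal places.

(-0.92, 0.52)

This is a matched-pairs design, so SE = s_d/√n = 2.3/√55 = 0.3101.
Margin = 2.326 × 0.3101 = 0.7213; the interval is -0.2 ± 0.7213 = (-0.92, 0.52).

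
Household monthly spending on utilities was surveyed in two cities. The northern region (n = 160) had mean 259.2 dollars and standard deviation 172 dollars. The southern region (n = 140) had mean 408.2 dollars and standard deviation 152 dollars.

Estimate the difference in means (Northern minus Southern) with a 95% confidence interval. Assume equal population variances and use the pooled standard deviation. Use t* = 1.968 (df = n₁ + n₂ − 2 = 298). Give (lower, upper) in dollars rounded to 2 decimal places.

(-186.12, -111.88)

s_p = √[((n₁−1)s₁² + (n₂−1)s₂²)/(n₁+n₂−2)] = √[(159·172² + 139·152²)/298] = 162.9768.
SE = 162.9768·√(1/160 + 1/140) = 18.8609.
With t* = 1.968, margin = 1.968 × 18.8609 = 37.1183.
x̄₁ − x̄₂ = 259.2 − 408.2 = -149.0000; interval -149.0000 ± 37.1183 = (-186.12, -111.88).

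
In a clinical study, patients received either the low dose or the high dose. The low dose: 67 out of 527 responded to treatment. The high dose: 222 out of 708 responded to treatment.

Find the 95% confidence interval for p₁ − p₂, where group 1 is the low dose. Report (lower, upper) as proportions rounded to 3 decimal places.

p̂₁ = 67/527 = 0.1271 and p̂₂ = 222/708 = 0.3136.
SE₁ = √(p̂₁(1−p̂₁)/n₁) = √(0.1271·0.8729/527) = 0.01451; SE₂ = √(0.3136·0.6864/708) = 0.01744.
Independent samples: SE of the difference = √(SE₁² + SE₂²) = √(0.0002105401 + 0.0003041536) = 0.02269.
z* for 95% confidence is 1.960, so the margin of error is 1.960 × 0.02269 = 0.04447.
Point estimate p̂₁ − p̂₂ = 0.1271 − 0.3136 = -0.1865.
-0.1865 ± 0.04447 → (-0.231, -0.142).

(-0.231, -0.142)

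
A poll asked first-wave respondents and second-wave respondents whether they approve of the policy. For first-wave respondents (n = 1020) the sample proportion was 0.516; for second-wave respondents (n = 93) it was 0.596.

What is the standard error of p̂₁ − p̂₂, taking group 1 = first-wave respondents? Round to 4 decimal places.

0.0532

The two standard errors are √(0.5160×0.4840/1020) = 0.01565 and √(0.5960×0.4040/93) = 0.05088.
Because the samples are independent, SE_diff = √(0.01565² + 0.05088²) = 0.05323.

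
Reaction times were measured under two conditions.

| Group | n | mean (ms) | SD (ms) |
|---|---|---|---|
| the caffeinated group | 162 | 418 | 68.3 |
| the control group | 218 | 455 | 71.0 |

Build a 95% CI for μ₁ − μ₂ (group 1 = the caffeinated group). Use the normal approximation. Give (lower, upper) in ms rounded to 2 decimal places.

(-51.12, -22.88)

Per-group SEs: s₁/√n₁ = 68.3/√162 = 5.3662, s₂/√n₂ = 71.0/√218 = 4.8087.
Unpooled SE of the difference: √(28.79610244 + 23.12359569) = 7.2055.
Margin of error = z* · SE = 1.960 × 7.2055 = 14.1228.
x̄₁ − x̄₂ = 418 − 455 = -37.0000.
CI: -37.0000 ± 14.1228 = (-51.12, -22.88).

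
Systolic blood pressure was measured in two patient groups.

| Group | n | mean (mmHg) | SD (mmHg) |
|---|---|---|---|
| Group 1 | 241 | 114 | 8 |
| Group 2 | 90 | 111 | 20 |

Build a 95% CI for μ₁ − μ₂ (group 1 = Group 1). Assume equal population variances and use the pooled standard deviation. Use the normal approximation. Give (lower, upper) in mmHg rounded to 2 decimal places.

(-0.01, 6.01)

s_p = √[((n₁−1)s₁² + (n₂−1)s₂²)/(n₁+n₂−2)] = √[(240·8² + 89·20²)/329] = 12.4456.
SE = 12.4456·√(1/241 + 1/90) = 1.5374.
With z* = 1.960, margin = 1.960 × 1.5374 = 3.0133.
x̄₁ − x̄₂ = 114 − 111 = 3.0000; interval 3.0000 ± 3.0133 = (-0.01, 6.01).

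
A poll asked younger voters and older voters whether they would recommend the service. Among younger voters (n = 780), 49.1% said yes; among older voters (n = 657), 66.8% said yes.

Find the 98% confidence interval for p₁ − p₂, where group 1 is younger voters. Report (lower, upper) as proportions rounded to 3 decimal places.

The two standard errors are √(0.4910×0.5090/780) = 0.01790 and √(0.6680×0.3320/657) = 0.01837.
Because the samples are independent, SE_diff = √(0.01790² + 0.01837²) = 0.02565.
Using z* = 2.326 for 98%, ME = 2.326 × 0.02565 = 0.05966.
p̂₁ − p̂₂ = -0.1770; interval -0.1770 ± 0.05966 gives (-0.237, -0.117).

(-0.237, -0.117)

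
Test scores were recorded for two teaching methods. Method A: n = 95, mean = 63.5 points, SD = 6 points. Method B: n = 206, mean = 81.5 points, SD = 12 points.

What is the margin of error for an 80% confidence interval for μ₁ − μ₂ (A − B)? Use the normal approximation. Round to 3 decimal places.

SE₁ = s₁/√n₁ = 6/√95 = 0.6156; SE₂ = 12/√206 = 0.8361.
Independent samples, unequal variances: SE_diff = √(SE₁² + SE₂²) = √(0.37896336 + 0.69906321) = 1.0383.
z* = 1.282, so margin of error = 1.282 × 1.0383 = 1.3311.

1.331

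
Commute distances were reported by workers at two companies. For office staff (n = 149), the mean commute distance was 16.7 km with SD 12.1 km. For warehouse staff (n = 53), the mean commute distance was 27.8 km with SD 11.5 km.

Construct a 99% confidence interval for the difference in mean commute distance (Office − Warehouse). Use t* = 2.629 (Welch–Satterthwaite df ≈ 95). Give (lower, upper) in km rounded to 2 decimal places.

(-16.00, -6.20)

Per-group SEs: s₁/√n₁ = 12.1/√149 = 0.9913, s₂/√n₂ = 11.5/√53 = 1.5796.
Unpooled SE of the difference: √(0.98267569 + 2.49513616) = 1.8649.
Margin of error = t* · SE = 2.629 × 1.8649 = 4.9028.
x̄₁ − x̄₂ = 16.7 − 27.8 = -11.1000.
CI: -11.1000 ± 4.9028 = (-16.00, -6.20).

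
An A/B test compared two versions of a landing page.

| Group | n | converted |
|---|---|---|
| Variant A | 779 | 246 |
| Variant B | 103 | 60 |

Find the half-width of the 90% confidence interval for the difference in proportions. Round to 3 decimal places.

Sample proportions: 246/779 = 0.3158, 60/103 = 0.5825.
Each SE is √(p̂(1−p̂)/n): √(0.3158·0.6842/779) = 0.01665 and √(0.5825·0.4175/103) = 0.04859.
SE(p̂₁ − p̂₂) = √(SE₁² + SE₂²) = √(0.0002772225 + 0.0023609881) = 0.05136, since the two samples are independent.
At 90% confidence z* = 1.645; margin = 1.645 × 0.05136 = 0.08449.

0.084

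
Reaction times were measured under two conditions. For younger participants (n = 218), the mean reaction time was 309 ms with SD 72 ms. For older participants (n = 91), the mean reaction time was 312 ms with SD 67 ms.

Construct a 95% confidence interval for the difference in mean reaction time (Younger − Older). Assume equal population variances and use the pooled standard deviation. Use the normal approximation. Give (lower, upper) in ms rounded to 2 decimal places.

(-20.26, 14.26)

Pooled variance s_p² = [217·72² + 90·67²] / (218+91−2) = 4980.2541, so s_p = 70.5709.
SE_diff = s_p·√(1/n₁ + 1/n₂) = 70.5709·√(1/218 + 1/91) = 8.8076.
z* = 1.960; margin = 1.960 × 8.8076 = 17.2629.
Difference = 309 − 312 = -3.0000.
-3.0000 ± 17.2629 → (-20.26, 14.26).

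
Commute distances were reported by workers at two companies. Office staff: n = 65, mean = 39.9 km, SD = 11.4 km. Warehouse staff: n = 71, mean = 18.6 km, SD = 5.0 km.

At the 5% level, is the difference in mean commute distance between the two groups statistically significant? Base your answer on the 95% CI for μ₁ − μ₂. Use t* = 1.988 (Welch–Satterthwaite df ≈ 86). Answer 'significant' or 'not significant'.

significant

Per-group SEs: s₁/√n₁ = 11.4/√65 = 1.4140, s₂/√n₂ = 5.0/√71 = 0.5934.
Unpooled SE of the difference: √(1.999396 + 0.35212356) = 1.5335.
Margin of error = t* · SE = 1.988 × 1.5335 = 3.0486.
x̄₁ − x̄₂ = 39.9 − 18.6 = 21.3000.
CI: 21.3000 ± 3.0486 = (18.2514, 24.3486).
The interval (18.2514, 24.3486) does not contain 0, so the difference is significant.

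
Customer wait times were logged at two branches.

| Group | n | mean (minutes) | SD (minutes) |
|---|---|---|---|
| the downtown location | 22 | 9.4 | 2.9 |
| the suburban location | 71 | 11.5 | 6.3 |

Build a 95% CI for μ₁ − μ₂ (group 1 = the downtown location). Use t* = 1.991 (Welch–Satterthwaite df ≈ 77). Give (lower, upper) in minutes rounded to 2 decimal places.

Per-group SEs: s₁/√n₁ = 2.9/√22 = 0.6183, s₂/√n₂ = 6.3/√71 = 0.7477.
Unpooled SE of the difference: √(0.38229489 + 0.55905529) = 0.9702.
Margin of error = t* · SE = 1.991 × 0.9702 = 1.9317.
x̄₁ − x̄₂ = 9.4 − 11.5 = -2.1000.
CI: -2.1000 ± 1.9317 = (-4.03, -0.17).

(-4.03, -0.17)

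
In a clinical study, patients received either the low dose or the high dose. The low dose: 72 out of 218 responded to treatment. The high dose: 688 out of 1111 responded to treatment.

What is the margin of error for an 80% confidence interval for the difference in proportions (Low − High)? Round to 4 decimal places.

0.0449

First, p̂₁ = 72/218 = 0.3303; p̂₂ = 688/1111 = 0.6193.
The two standard errors are √(0.3303×0.6697/218) = 0.03185 and √(0.6193×0.3807/1111) = 0.01457.
Because the samples are independent, SE_diff = √(0.03185² + 0.01457²) = 0.03502.
Using z* = 1.282 for 80%, ME = 1.282 × 0.03502 = 0.04490.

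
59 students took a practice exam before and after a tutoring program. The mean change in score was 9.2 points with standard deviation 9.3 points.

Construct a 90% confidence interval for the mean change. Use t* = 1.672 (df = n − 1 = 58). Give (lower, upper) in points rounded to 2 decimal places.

(7.18, 11.22)

Paired design: SE = s_d/√n = 9.3/√59 = 1.2108.
t* = 1.672; margin of error = 1.672 × 1.2108 = 2.0245.
9.2 ± 2.0245 → (7.18, 11.22).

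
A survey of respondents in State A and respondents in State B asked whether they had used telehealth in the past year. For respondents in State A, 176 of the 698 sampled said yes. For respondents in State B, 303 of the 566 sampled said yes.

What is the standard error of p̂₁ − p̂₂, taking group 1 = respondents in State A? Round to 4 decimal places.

0.0266

Sample proportions: 176/698 = 0.2521, 303/566 = 0.5353.
Each SE is √(p̂(1−p̂)/n): √(0.2521·0.7479/698) = 0.01644 and √(0.5353·0.4647/566) = 0.02096.
SE(p̂₁ − p̂₂) = √(SE₁² + SE₂²) = √(0.0002702736 + 0.0004393216) = 0.02664, since the two samples are independent.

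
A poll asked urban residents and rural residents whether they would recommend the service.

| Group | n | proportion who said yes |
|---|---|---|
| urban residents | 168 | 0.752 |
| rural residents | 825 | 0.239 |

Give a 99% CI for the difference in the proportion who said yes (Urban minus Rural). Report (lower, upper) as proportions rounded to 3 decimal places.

SE₁ = √(p̂₁(1−p̂₁)/n₁) = √(0.7520·0.2480/168) = 0.03332; SE₂ = √(0.2390·0.7610/825) = 0.01485.
Independent samples: SE of the difference = √(SE₁² + SE₂²) = √(0.0011102224 + 0.0002205225) = 0.03648.
z* for 99% confidence is 2.576, so the margin of error is 2.576 × 0.03648 = 0.09397.
Point estimate p̂₁ − p̂₂ = 0.7520 − 0.2390 = 0.5130.
0.5130 ± 0.09397 → (0.419, 0.607).

(0.419, 0.607)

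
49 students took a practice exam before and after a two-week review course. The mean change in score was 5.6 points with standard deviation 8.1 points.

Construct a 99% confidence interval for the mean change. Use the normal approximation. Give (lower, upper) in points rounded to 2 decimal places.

(2.62, 8.58)

Paired design: SE = s_d/√n = 8.1/√49 = 1.1571.
z* = 2.576; margin of error = 2.576 × 1.1571 = 2.9807.
5.6 ± 2.9807 → (2.62, 8.58).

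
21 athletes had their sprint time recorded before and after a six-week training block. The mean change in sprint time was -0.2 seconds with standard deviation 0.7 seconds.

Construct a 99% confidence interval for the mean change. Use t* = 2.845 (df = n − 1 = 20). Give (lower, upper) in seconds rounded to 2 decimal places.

Paired design: SE = s_d/√n = 0.7/√21 = 0.1528.
t* = 2.845; margin of error = 2.845 × 0.1528 = 0.4347.
-0.2 ± 0.4347 → (-0.63, 0.23).

(-0.63, 0.23)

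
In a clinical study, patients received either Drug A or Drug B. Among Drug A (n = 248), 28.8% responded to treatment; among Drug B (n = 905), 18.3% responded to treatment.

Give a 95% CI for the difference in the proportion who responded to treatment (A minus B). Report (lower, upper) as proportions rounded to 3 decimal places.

(0.043, 0.167)

SE₁ = √(p̂₁(1−p̂₁)/n₁) = √(0.2880·0.7120/248) = 0.02875; SE₂ = √(0.1830·0.8170/905) = 0.01285.
Independent samples: SE of the difference = √(SE₁² + SE₂²) = √(0.0008265625 + 0.0001651225) = 0.03149.
z* for 95% confidence is 1.960, so the margin of error is 1.960 × 0.03149 = 0.06172.
Point estimate p̂₁ − p̂₂ = 0.2880 − 0.1830 = 0.1050.
0.1050 ± 0.06172 → (0.043, 0.167).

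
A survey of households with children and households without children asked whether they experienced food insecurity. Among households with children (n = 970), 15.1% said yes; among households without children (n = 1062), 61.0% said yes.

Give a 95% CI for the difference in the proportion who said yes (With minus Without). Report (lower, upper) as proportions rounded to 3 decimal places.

(-0.496, -0.422)

The two standard errors are √(0.1510×0.8490/970) = 0.01150 and √(0.6100×0.3900/1062) = 0.01497.
Because the samples are independent, SE_diff = √(0.01150² + 0.01497²) = 0.01888.
Using z* = 1.960 for 95%, ME = 1.960 × 0.01888 = 0.03700.
p̂₁ − p̂₂ = -0.4590; interval -0.4590 ± 0.03700 gives (-0.496, -0.422).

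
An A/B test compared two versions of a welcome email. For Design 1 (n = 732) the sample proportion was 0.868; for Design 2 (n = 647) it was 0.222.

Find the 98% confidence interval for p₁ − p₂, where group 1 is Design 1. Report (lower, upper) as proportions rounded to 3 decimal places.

Each SE is √(p̂(1−p̂)/n): √(0.8680·0.1320/732) = 0.01251 and √(0.2220·0.7780/647) = 0.01634.
SE(p̂₁ − p̂₂) = √(SE₁² + SE₂²) = √(0.0001565001 + 0.0002669956) = 0.02058, since the two samples are independent.
At 98% confidence z* = 2.326; margin = 2.326 × 0.02058 = 0.04787.
The difference is 0.8680 − 0.2220 = 0.6460, so the interval is 0.6460 ± 0.04787 = (0.598, 0.694).

(0.598, 0.694)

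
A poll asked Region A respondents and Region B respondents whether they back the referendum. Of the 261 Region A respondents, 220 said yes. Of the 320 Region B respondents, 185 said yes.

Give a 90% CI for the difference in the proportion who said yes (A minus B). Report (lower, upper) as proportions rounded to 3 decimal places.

(0.206, 0.323)

p̂₁ = 220/261 = 0.8429 and p̂₂ = 185/320 = 0.5781.
SE₁ = √(p̂₁(1−p̂₁)/n₁) = √(0.8429·0.1571/261) = 0.02252; SE₂ = √(0.5781·0.4219/320) = 0.02761.
Independent samples: SE of the difference = √(SE₁² + SE₂²) = √(0.0005071504 + 0.0007623121) = 0.03563.
z* for 90% confidence is 1.645, so the margin of error is 1.645 × 0.03563 = 0.05861.
Point estimate p̂₁ − p̂₂ = 0.8429 − 0.5781 = 0.2648.
0.2648 ± 0.05861 → (0.206, 0.323).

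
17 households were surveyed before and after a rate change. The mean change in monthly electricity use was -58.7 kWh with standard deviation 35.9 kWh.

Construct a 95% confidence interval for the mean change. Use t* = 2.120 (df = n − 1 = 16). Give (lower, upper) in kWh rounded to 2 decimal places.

This is a matched-pairs design, so SE = s_d/√n = 35.9/√17 = 8.7070.
Margin = 2.120 × 8.7070 = 18.4588; the interval is -58.7 ± 18.4588 = (-77.16, -40.24).

(-77.16, -40.24)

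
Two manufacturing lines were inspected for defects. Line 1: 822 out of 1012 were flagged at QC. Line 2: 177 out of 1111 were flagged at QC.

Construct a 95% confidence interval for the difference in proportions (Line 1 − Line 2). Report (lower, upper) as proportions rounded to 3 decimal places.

First, p̂₁ = 822/1012 = 0.8123; p̂₂ = 177/1111 = 0.1593.
The two standard errors are √(0.8123×0.1877/1012) = 0.01227 and √(0.1593×0.8407/1111) = 0.01098.
Because the samples are independent, SE_diff = √(0.01227² + 0.01098²) = 0.01647.
Using z* = 1.960 for 95%, ME = 1.960 × 0.01647 = 0.03228.
p̂₁ − p̂₂ = 0.6530; interval 0.6530 ± 0.03228 gives (0.621, 0.685).

(0.621, 0.685)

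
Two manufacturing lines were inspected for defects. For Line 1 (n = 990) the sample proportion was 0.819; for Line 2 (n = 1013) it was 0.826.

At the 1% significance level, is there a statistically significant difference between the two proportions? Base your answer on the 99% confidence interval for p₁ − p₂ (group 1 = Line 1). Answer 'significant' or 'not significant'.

SE₁ = √(p̂₁(1−p̂₁)/n₁) = √(0.8190·0.1810/990) = 0.01224; SE₂ = √(0.8260·0.1740/1013) = 0.01191.
Independent samples: SE of the difference = √(SE₁² + SE₂²) = √(0.0001498176 + 0.0001418481) = 0.01708.
z* for 99% confidence is 2.576, so the margin of error is 2.576 × 0.01708 = 0.04400.
Point estimate p̂₁ − p̂₂ = 0.8190 − 0.8260 = -0.0070.
-0.0070 ± 0.04400 → (-0.05100, 0.03700).
The interval (-0.05100, 0.03700) contains 0, so the difference is not significant.

not significant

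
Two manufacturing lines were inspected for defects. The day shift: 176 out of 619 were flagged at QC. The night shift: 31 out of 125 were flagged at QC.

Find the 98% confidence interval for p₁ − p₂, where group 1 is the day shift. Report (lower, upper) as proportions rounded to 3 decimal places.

(-0.063, 0.136)

Sample proportions: 176/619 = 0.2843, 31/125 = 0.2480.
Each SE is √(p̂(1−p̂)/n): √(0.2843·0.7157/619) = 0.01813 and √(0.2480·0.7520/125) = 0.03863.
SE(p̂₁ − p̂₂) = √(SE₁² + SE₂²) = √(0.0003286969 + 0.0014922769) = 0.04267, since the two samples are independent.
At 98% confidence z* = 2.326; margin = 2.326 × 0.04267 = 0.09925.
The difference is 0.2843 − 0.2480 = 0.0363, so the interval is 0.0363 ± 0.09925 = (-0.063, 0.136).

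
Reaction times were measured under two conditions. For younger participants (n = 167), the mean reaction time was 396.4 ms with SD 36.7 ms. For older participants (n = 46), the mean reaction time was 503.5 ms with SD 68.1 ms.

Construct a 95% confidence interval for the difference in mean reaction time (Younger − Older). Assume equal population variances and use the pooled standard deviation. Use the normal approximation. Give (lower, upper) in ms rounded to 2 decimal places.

(-121.87, -92.33)

Pooled variance s_p² = [166·36.7² + 45·68.1²] / (167+46−2) = 2048.7023, so s_p = 45.2626.
SE_diff = s_p·√(1/n₁ + 1/n₂) = 45.2626·√(1/167 + 1/46) = 7.5369.
z* = 1.960; margin = 1.960 × 7.5369 = 14.7723.
Difference = 396.4 − 503.5 = -107.1000.
-107.1000 ± 14.7723 → (-121.87, -92.33).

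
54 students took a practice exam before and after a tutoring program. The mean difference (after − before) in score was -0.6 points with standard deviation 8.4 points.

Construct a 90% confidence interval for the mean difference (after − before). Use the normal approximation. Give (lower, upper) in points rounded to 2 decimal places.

Paired design: SE = s_d/√n = 8.4/√54 = 1.1431.
z* = 1.645; margin of error = 1.645 × 1.1431 = 1.8804.
-0.6 ± 1.8804 → (-2.48, 1.28).

(-2.48, 1.28)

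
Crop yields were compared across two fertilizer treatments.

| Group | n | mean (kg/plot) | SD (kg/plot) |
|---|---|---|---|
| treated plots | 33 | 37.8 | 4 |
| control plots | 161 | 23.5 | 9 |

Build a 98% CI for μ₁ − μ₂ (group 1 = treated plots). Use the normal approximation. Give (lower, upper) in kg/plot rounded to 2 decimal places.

(11.99, 16.61)

SE₁ = s₁/√n₁ = 4/√33 = 0.6963; SE₂ = 9/√161 = 0.7093.
Independent samples, unequal variances: SE_diff = √(SE₁² + SE₂²) = √(0.48483369 + 0.50310649) = 0.9940.
z* = 2.326, so margin of error = 2.326 × 0.9940 = 2.3120.
Difference in means = 37.8 − 23.5 = 14.3000.
14.3000 ± 2.3120 → (11.99, 16.61).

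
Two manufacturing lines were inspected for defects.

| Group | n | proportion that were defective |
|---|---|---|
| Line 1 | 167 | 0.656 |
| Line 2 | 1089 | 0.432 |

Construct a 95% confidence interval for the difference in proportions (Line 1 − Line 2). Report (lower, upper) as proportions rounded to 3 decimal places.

SE₁ = √(p̂₁(1−p̂₁)/n₁) = √(0.6560·0.3440/167) = 0.03676; SE₂ = √(0.4320·0.5680/1089) = 0.01501.
Independent samples: SE of the difference = √(SE₁² + SE₂²) = √(0.0013512976 + 0.0002253001) = 0.03971.
z* for 95% confidence is 1.960, so the margin of error is 1.960 × 0.03971 = 0.07783.
Point estimate p̂₁ − p̂₂ = 0.6560 − 0.4320 = 0.2240.
0.2240 ± 0.07783 → (0.146, 0.302).

(0.146, 0.302)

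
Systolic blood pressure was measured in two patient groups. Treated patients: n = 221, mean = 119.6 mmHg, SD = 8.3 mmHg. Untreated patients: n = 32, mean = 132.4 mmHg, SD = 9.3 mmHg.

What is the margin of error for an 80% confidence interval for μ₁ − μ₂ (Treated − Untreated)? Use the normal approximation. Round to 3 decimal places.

SE₁ = s₁/√n₁ = 8.3/√221 = 0.5583; SE₂ = 9.3/√32 = 1.6440.
Independent samples, unequal variances: SE_diff = √(SE₁² + SE₂²) = √(0.31169889 + 2.702736) = 1.7362.
z* = 1.282, so margin of error = 1.282 × 1.7362 = 2.2258.

2.226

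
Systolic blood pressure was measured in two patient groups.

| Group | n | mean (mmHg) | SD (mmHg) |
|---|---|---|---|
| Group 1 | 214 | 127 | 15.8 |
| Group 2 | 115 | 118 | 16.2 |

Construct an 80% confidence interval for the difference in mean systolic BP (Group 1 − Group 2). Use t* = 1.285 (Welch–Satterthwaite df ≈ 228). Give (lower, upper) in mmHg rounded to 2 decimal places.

(6.61, 11.39)

Standard errors of each mean: 15.8/√214 = 1.0801 and 16.2/√115 = 1.5107.
SE(x̄₁ − x̄₂) = √(1.0801² + 1.5107²) = 1.8571 for independent samples with unequal variances.
With t* = 1.285, the margin is 1.285 × 1.8571 = 2.3864.
x̄₁ − x̄₂ = 127 − 118 = 9.0000; the interval is 9.0000 ± 2.3864 = (6.61, 11.39).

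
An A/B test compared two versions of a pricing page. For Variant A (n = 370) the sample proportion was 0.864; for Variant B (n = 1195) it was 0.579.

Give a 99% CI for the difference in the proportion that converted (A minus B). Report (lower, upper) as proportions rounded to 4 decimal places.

SE₁ = √(p̂₁(1−p̂₁)/n₁) = √(0.8640·0.1360/370) = 0.01782; SE₂ = √(0.5790·0.4210/1195) = 0.01428.
Independent samples: SE of the difference = √(SE₁² + SE₂²) = √(0.0003175524 + 0.0002039184) = 0.02284.
z* for 99% confidence is 2.576, so the margin of error is 2.576 × 0.02284 = 0.05884.
Point estimate p̂₁ − p̂₂ = 0.8640 − 0.5790 = 0.2850.
0.2850 ± 0.05884 → (0.2262, 0.3438).

(0.2262, 0.3438)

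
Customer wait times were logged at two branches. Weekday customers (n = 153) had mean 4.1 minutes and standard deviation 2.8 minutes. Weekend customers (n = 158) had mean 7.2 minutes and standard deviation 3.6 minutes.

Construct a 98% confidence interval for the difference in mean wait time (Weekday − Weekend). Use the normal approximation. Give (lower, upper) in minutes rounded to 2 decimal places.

(-3.95, -2.25)

Per-group SEs: s₁/√n₁ = 2.8/√153 = 0.2264, s₂/√n₂ = 3.6/√158 = 0.2864.
Unpooled SE of the difference: √(0.05125696 + 0.08202496) = 0.3651.
Margin of error = z* · SE = 2.326 × 0.3651 = 0.8492.
x̄₁ − x̄₂ = 4.1 − 7.2 = -3.1000.
CI: -3.1000 ± 0.8492 = (-3.95, -2.25).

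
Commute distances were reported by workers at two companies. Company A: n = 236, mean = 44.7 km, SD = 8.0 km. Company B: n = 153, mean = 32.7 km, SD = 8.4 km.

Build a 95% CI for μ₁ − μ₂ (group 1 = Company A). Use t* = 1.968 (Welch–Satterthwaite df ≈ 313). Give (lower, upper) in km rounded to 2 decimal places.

Per-group SEs: s₁/√n₁ = 8.0/√236 = 0.5208, s₂/√n₂ = 8.4/√153 = 0.6791.
Unpooled SE of the difference: √(0.27123264 + 0.46117681) = 0.8558.
Margin of error = t* · SE = 1.968 × 0.8558 = 1.6842.
x̄₁ − x̄₂ = 44.7 − 32.7 = 12.0000.
CI: 12.0000 ± 1.6842 = (10.32, 13.68).

(10.32, 13.68)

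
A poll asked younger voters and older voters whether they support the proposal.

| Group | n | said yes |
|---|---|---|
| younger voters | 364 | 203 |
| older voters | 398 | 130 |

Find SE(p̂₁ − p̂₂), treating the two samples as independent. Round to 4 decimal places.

0.0351

First, p̂₁ = 203/364 = 0.5577; p̂₂ = 130/398 = 0.3266.
The two standard errors are √(0.5577×0.4423/364) = 0.02603 and √(0.3266×0.6734/398) = 0.02351.
Because the samples are independent, SE_diff = √(0.02603² + 0.02351²) = 0.03508.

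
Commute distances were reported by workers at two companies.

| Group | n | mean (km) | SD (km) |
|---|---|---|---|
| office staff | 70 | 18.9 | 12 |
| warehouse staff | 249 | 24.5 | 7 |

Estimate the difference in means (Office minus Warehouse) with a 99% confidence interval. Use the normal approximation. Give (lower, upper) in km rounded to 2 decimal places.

Per-group SEs: s₁/√n₁ = 12/√70 = 1.4343, s₂/√n₂ = 7/√249 = 0.4436.
Unpooled SE of the difference: √(2.05721649 + 0.19678096) = 1.5013.
Margin of error = z* · SE = 2.576 × 1.5013 = 3.8673.
x̄₁ − x̄₂ = 18.9 − 24.5 = -5.6000.
CI: -5.6000 ± 3.8673 = (-9.47, -1.73).

(-9.47, -1.73)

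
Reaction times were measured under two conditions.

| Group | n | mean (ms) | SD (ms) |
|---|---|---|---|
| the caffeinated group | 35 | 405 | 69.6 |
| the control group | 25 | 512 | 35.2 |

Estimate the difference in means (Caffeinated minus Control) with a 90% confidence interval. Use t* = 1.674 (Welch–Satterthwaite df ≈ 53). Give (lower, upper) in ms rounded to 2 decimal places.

Per-group SEs: s₁/√n₁ = 69.6/√35 = 11.7645, s₂/√n₂ = 35.2/√25 = 7.0400.
Unpooled SE of the difference: √(138.40346025 + 49.5616) = 13.7100.
Margin of error = t* · SE = 1.674 × 13.7100 = 22.9505.
x̄₁ − x̄₂ = 405 − 512 = -107.0000.
CI: -107.0000 ± 22.9505 = (-129.95, -84.05).

(-129.95, -84.05)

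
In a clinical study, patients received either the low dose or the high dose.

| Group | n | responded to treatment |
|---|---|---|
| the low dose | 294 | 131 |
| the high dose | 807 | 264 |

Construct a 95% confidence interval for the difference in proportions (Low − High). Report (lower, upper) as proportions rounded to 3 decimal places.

(0.053, 0.184)

p̂₁ = 131/294 = 0.4456 and p̂₂ = 264/807 = 0.3271.
SE₁ = √(p̂₁(1−p̂₁)/n₁) = √(0.4456·0.5544/294) = 0.02899; SE₂ = √(0.3271·0.6729/807) = 0.01652.
Independent samples: SE of the difference = √(SE₁² + SE₂²) = √(0.0008404201 + 0.0002729104) = 0.03337.
z* for 95% confidence is 1.960, so the margin of error is 1.960 × 0.03337 = 0.06541.
Point estimate p̂₁ − p̂₂ = 0.4456 − 0.3271 = 0.1185.
0.1185 ± 0.06541 → (0.053, 0.184).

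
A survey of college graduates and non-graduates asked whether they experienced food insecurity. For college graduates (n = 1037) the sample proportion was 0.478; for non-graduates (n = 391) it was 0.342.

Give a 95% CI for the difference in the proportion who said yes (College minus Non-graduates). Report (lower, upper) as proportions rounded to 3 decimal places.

SE₁ = √(p̂₁(1−p̂₁)/n₁) = √(0.4780·0.5220/1037) = 0.01551; SE₂ = √(0.3420·0.6580/391) = 0.02399.
Independent samples: SE of the difference = √(SE₁² + SE₂²) = √(0.0002405601 + 0.0005755201) = 0.02857.
z* for 95% confidence is 1.960, so the margin of error is 1.960 × 0.02857 = 0.05600.
Point estimate p̂₁ − p̂₂ = 0.4780 − 0.3420 = 0.1360.
0.1360 ± 0.05600 → (0.080, 0.192).

(0.080, 0.192)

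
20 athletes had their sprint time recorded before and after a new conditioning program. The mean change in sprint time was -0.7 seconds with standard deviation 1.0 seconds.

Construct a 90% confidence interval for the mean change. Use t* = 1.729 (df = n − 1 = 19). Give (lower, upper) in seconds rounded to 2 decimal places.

This is a matched-pairs design, so SE = s_d/√n = 1.0/√20 = 0.2236.
Margin = 1.729 × 0.2236 = 0.3866; the interval is -0.7 ± 0.3866 = (-1.09, -0.31).

(-1.09, -0.31)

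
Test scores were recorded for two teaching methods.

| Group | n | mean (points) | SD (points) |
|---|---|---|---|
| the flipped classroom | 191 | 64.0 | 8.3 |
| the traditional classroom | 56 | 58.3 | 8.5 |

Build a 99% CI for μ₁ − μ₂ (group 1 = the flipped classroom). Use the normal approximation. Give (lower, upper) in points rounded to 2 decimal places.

Standard errors of each mean: 8.3/√191 = 0.6006 and 8.5/√56 = 1.1359.
SE(x̄₁ − x̄₂) = √(0.6006² + 1.1359²) = 1.2849 for independent samples with unequal variances.
With z* = 2.576, the margin is 2.576 × 1.2849 = 3.3099.
x̄₁ − x̄₂ = 64.0 − 58.3 = 5.7000; the interval is 5.7000 ± 3.3099 = (2.39, 9.01).

(2.39, 9.01)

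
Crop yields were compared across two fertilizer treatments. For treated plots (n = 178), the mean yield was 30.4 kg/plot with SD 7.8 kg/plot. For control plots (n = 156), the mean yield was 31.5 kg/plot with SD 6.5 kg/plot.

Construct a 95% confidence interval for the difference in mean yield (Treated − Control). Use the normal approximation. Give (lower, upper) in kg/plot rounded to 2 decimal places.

(-2.63, 0.43)

SE₁ = s₁/√n₁ = 7.8/√178 = 0.5846; SE₂ = 6.5/√156 = 0.5204.
Independent samples, unequal variances: SE_diff = √(SE₁² + SE₂²) = √(0.34175716 + 0.27081616) = 0.7827.
z* = 1.960, so margin of error = 1.960 × 0.7827 = 1.5341.
Difference in means = 30.4 − 31.5 = -1.1000.
-1.1000 ± 1.5341 → (-2.63, 0.43).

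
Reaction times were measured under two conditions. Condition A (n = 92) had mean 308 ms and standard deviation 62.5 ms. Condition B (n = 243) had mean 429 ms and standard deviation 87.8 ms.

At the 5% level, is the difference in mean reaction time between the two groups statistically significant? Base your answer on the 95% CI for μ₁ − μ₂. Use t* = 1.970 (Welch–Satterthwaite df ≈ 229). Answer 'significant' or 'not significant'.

significant

Standard errors of each mean: 62.5/√92 = 6.5161 and 87.8/√243 = 5.6324.
SE(x̄₁ − x̄₂) = √(6.5161² + 5.6324²) = 8.6130 for independent samples with unequal variances.
With t* = 1.970, the margin is 1.970 × 8.6130 = 16.9676.
x̄₁ − x̄₂ = 308 − 429 = -121.0000; the interval is -121.0000 ± 16.9676 = (-137.9676, -104.0324).
The interval (-137.9676, -104.0324) does not contain 0, so the difference is significant.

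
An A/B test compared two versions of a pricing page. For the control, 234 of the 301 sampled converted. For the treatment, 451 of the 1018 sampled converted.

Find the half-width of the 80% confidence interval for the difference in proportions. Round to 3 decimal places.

First, p̂₁ = 234/301 = 0.7774; p̂₂ = 451/1018 = 0.4430.
The two standard errors are √(0.7774×0.2226/301) = 0.02398 and √(0.4430×0.5570/1018) = 0.01557.
Because the samples are independent, SE_diff = √(0.02398² + 0.01557²) = 0.02859.
Using z* = 1.282 for 80%, ME = 1.282 × 0.02859 = 0.03665.

0.037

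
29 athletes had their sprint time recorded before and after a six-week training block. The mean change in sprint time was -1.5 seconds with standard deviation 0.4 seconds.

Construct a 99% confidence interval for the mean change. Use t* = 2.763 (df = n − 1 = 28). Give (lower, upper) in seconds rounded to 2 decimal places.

This is a matched-pairs design, so SE = s_d/√n = 0.4/√29 = 0.0743.
Margin = 2.763 × 0.0743 = 0.2053; the interval is -1.5 ± 0.2053 = (-1.71, -1.29).

(-1.71, -1.29)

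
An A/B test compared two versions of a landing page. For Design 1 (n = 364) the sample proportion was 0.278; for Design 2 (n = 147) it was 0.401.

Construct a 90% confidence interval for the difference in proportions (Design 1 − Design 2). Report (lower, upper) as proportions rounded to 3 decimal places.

(-0.200, -0.046)

The two standard errors are √(0.2780×0.7220/364) = 0.02348 and √(0.4010×0.5990/147) = 0.04042.
Because the samples are independent, SE_diff = √(0.02348² + 0.04042²) = 0.04674.
Using z* = 1.645 for 90%, ME = 1.645 × 0.04674 = 0.07689.
p̂₁ − p̂₂ = -0.1230; interval -0.1230 ± 0.07689 gives (-0.200, -0.046).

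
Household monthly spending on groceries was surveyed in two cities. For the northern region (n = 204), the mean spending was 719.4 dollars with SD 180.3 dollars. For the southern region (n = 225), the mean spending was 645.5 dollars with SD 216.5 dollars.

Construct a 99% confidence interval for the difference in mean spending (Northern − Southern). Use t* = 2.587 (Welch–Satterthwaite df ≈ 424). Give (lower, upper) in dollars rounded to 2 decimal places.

(24.29, 123.51)

Per-group SEs: s₁/√n₁ = 180.3/√204 = 12.6235, s₂/√n₂ = 216.5/√225 = 14.4333.
Unpooled SE of the difference: √(159.35275225 + 208.32014889) = 19.1748.
Margin of error = t* · SE = 2.587 × 19.1748 = 49.6052.
x̄₁ − x̄₂ = 719.4 − 645.5 = 73.9000.
CI: 73.9000 ± 49.6052 = (24.29, 123.51).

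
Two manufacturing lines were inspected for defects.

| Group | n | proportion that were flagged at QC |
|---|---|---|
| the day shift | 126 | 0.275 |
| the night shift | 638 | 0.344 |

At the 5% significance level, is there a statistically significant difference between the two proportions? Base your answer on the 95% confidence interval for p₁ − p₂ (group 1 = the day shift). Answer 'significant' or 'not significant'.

not significant

Each SE is √(p̂(1−p̂)/n): √(0.2750·0.7250/126) = 0.03978 and √(0.3440·0.6560/638) = 0.01881.
SE(p̂₁ − p̂₂) = √(SE₁² + SE₂²) = √(0.0015824484 + 0.0003538161) = 0.04400, since the two samples are independent.
At 95% confidence z* = 1.960; margin = 1.960 × 0.04400 = 0.08624.
The difference is 0.2750 − 0.3440 = -0.0690, so the interval is -0.0690 ± 0.08624 = (-0.15524, 0.01724).
The interval (-0.15524, 0.01724) contains 0, so the difference is not significant.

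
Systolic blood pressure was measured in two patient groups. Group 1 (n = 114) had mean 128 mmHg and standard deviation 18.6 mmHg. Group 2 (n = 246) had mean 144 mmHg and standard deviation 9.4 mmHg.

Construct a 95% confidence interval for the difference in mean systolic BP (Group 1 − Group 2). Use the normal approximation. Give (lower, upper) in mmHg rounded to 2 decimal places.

(-19.61, -12.39)

Standard errors of each mean: 18.6/√114 = 1.7420 and 9.4/√246 = 0.5993.
SE(x̄₁ − x̄₂) = √(1.7420² + 0.5993²) = 1.8422 for independent samples with unequal variances.
With z* = 1.960, the margin is 1.960 × 1.8422 = 3.6107.
x̄₁ − x̄₂ = 128 − 144 = -16.0000; the interval is -16.0000 ± 3.6107 = (-19.61, -12.39).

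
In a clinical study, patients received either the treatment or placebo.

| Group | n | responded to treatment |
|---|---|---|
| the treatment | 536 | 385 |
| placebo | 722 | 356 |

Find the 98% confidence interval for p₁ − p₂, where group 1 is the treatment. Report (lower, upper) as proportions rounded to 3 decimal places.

(0.163, 0.288)

Sample proportions: 385/536 = 0.7183, 356/722 = 0.4931.
Each SE is √(p̂(1−p̂)/n): √(0.7183·0.2817/536) = 0.01943 and √(0.4931·0.5069/722) = 0.01861.
SE(p̂₁ − p̂₂) = √(SE₁² + SE₂²) = √(0.0003775249 + 0.0003463321) = 0.02690, since the two samples are independent.
At 98% confidence z* = 2.326; margin = 2.326 × 0.02690 = 0.06257.
The difference is 0.7183 − 0.4931 = 0.2252, so the interval is 0.2252 ± 0.06257 = (0.163, 0.288).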